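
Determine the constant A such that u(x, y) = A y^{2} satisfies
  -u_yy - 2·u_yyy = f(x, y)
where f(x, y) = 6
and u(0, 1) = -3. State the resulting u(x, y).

Substitute the ansatz u = A y^{2} into the left-hand side.
Derivatives of the ansatz:
  u_yy = 2 A
  u_yyy = 0
Term by term:
  -u_yy = - 2 A
  -2·u_yyy = 0
So the left-hand side equals
  - 2 A
This must equal f(x, y) = 6 identically.
Matching coefficients of the independent functions:
  [constant term]:  - 2 A = 6
Solving: A = -3.
Check against the point condition:
  u(0, 1) = -3  ⟹  A = -3  ✓
Hence u(x, y) = - 3 y^{2}.

Answer: u(x, y) = - 3 y^{2}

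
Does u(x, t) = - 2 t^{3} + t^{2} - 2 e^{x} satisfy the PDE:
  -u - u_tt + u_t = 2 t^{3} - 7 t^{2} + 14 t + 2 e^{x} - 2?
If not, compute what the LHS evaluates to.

Evaluate each term of the left-hand side for u = - 2 t^{3} + t^{2} - 2 e^{x}.
Derivatives:
  u_tt = 2 - 12 t
  u_t = - 6 t^{2} + 2 t
Terms:
  -u = 2 t^{3} - t^{2} + 2 e^{x}
  -u_tt = 12 t - 2
  u_t = 2 t \left(1 - 3 t\right)
Sum: LHS = 2 t^{3} - 7 t^{2} + 14 t + 2 e^{x} - 2
This is exactly the given right-hand side, so u is a solution.

Answer: Yes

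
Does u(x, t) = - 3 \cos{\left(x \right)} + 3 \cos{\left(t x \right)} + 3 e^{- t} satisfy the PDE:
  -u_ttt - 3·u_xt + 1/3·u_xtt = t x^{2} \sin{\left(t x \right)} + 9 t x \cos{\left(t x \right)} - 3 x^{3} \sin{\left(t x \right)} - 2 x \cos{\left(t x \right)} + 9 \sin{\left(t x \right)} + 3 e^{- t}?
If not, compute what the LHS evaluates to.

Evaluate each term of the left-hand side for u = - 3 \cos{\left(x \right)} + 3 \cos{\left(t x \right)} + 3 e^{- t}.
Derivatives:
  u_ttt = 3 x^{3} \sin{\left(t x \right)} - 3 e^{- t}
  u_xt = - 3 t x \cos{\left(t x \right)} - 3 \sin{\left(t x \right)}
  u_xtt = 3 t x^{2} \sin{\left(t x \right)} - 6 x \cos{\left(t x \right)}
Terms:
  -u_ttt = - 3 x^{3} \sin{\left(t x \right)} + 3 e^{- t}
  -3·u_xt = 9 t x \cos{\left(t x \right)} + 9 \sin{\left(t x \right)}
  1/3·u_xtt = x \left(t x \sin{\left(t x \right)} - 2 \cos{\left(t x \right)}\right)
Sum: LHS = t x^{2} \sin{\left(t x \right)} + 9 t x \cos{\left(t x \right)} - 3 x^{3} \sin{\left(t x \right)} - 2 x \cos{\left(t x \right)} + 9 \sin{\left(t x \right)} + 3 e^{- t}
This is exactly the given right-hand side, so u is a solution.

Answer: Yes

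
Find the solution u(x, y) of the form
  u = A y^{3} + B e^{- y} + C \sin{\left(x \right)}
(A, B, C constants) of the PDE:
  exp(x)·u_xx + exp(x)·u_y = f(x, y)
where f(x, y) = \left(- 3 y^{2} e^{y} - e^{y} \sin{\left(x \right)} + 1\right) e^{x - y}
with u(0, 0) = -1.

Answer: u(x, y) = - y^{3} + \sin{\left(x \right)} - e^{- y}

Derivation:
Substitute the ansatz u = A y^{3} + B e^{- y} + C \sin{\left(x \right)} into the left-hand side.
Derivatives of the ansatz:
  u_xx = - C \sin{\left(x \right)}
  u_y = 3 A y^{2} - B e^{- y}
Term by term:
  exp(x)·u_xx = - C e^{x} \sin{\left(x \right)}
  exp(x)·u_y = 3 A y^{2} e^{x} - B e^{x} e^{- y}
So the left-hand side equals
  3 A y^{2} e^{x} - B e^{x} e^{- y} - C e^{x} \sin{\left(x \right)}
This must equal f(x, y) = \left(- 3 y^{2} e^{y} - e^{y} \sin{\left(x \right)} + 1\right) e^{x - y} identically.
Matching coefficients of the independent functions:
  [y^{2} e^{x}]:  3 A = -3
  [e^{x} e^{- y}]:  - B = 1
  [e^{x} \sin{\left(x \right)}]:  - C = -1
Solving: A = -1, B = -1, C = 1.
Check against the point condition:
  u(0, 0) = -1  ⟹  B = -1  ✓
Hence u(x, y) = - y^{3} + \sin{\left(x \right)} - e^{- y}.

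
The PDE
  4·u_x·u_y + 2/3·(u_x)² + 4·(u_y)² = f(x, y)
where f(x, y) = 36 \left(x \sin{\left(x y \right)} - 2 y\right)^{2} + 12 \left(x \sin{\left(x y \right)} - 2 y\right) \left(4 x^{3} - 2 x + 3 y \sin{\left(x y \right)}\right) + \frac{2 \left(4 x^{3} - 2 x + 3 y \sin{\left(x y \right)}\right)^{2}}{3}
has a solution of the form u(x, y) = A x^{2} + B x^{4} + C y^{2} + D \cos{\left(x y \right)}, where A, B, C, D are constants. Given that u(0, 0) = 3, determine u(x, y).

Answer: u(x, y) = - x^{4} + x^{2} + 3 y^{2} + 3 \cos{\left(x y \right)}

Derivation:
Substitute the ansatz u = A x^{2} + B x^{4} + C y^{2} + D \cos{\left(x y \right)} into the left-hand side.
Derivatives of the ansatz:
  u_x = 2 A x + 4 B x^{3} - D y \sin{\left(x y \right)}
  u_y = 2 C y - D x \sin{\left(x y \right)}
Term by term:
  4·u_x·u_y = 16 A C x y - 8 A D x^{2} \sin{\left(x y \right)} + 32 B C x^{3} y - 16 B D x^{4} \sin{\left(x y \right)} - 8 C D y^{2} \sin{\left(x y \right)} + 4 D^{2} x y \sin^{2}{\left(x y \right)}
  2/3·(u_x)² = \frac{8 A^{2} x^{2}}{3} + \frac{32 A B x^{4}}{3} - \frac{8 A D x y \sin{\left(x y \right)}}{3} + \frac{32 B^{2} x^{6}}{3} - \frac{16 B D x^{3} y \sin{\left(x y \right)}}{3} + \frac{2 D^{2} y^{2} \sin^{2}{\left(x y \right)}}{3}
  4·(u_y)² = 16 C^{2} y^{2} - 16 C D x y \sin{\left(x y \right)} + 4 D^{2} x^{2} \sin^{2}{\left(x y \right)}
So the left-hand side equals
  \frac{8 A^{2} x^{2}}{3} + \frac{32 A B x^{4}}{3} + 16 A C x y - 8 A D x^{2} \sin{\left(x y \right)} - \frac{8 A D x y \sin{\left(x y \right)}}{3} + \frac{32 B^{2} x^{6}}{3} + 32 B C x^{3} y - 16 B D x^{4} \sin{\left(x y \right)} - \frac{16 B D x^{3} y \sin{\left(x y \right)}}{3} + 16 C^{2} y^{2} - 16 C D x y \sin{\left(x y \right)} - 8 C D y^{2} \sin{\left(x y \right)} + 4 D^{2} x^{2} \sin^{2}{\left(x y \right)} + 4 D^{2} x y \sin^{2}{\left(x y \right)} + \frac{2 D^{2} y^{2} \sin^{2}{\left(x y \right)}}{3}
This must equal f(x, y) identically; expanded, f = \frac{32 x^{6}}{3} + 48 x^{4} \sin{\left(x y \right)} - \frac{32 x^{4}}{3} + 16 x^{3} y \sin{\left(x y \right)} - 96 x^{3} y + 36 x^{2} \sin^{2}{\left(x y \right)} - 24 x^{2} \sin{\left(x y \right)} + \frac{8 x^{2}}{3} + 36 x y \sin^{2}{\left(x y \right)} - 152 x y \sin{\left(x y \right)} + 48 x y + 6 y^{2} \sin^{2}{\left(x y \right)} - 72 y^{2} \sin{\left(x y \right)} + 144 y^{2}.
Matching coefficients of the independent functions:
  [x^{2}]:  \frac{8 A^{2}}{3} = \frac{8}{3}
  [x^{4}]:  \frac{32 A B}{3} = - \frac{32}{3}
  [x^{6}]:  \frac{32 B^{2}}{3} = \frac{32}{3}
  [y^{2}]:  16 C^{2} = 144
  [x y]:  16 A C = 48
  [x^{2} \sin{\left(x y \right)}]:  - 8 A D = -24
  [x^{2} \sin^{2}{\left(x y \right)}, x y \sin^{2}{\left(x y \right)}]:  4 D^{2} = 36
  [x^{3} y]:  32 B C = -96
  [x^{4} \sin{\left(x y \right)}]:  - 16 B D = 48
  [y^{2} \sin{\left(x y \right)}]:  - 8 C D = -72
  [y^{2} \sin^{2}{\left(x y \right)}]:  \frac{2 D^{2}}{3} = 6
  [x y \sin{\left(x y \right)}]:  - \frac{8 A D}{3} - 16 C D = -152
  [x^{3} y \sin{\left(x y \right)}]:  - \frac{16 B D}{3} = 16
These equations allow (A, B, C, D) = (-1, 1, -3, -3) or (1, -1, 3, 3).
Impose the point condition(s):
  u(0, 0) = 3  ⟹  D = 3
Only A = 1, B = -1, C = 3, D = 3 satisfies everything.
Hence u(x, y) = - x^{4} + x^{2} + 3 y^{2} + 3 \cos{\left(x y \right)}.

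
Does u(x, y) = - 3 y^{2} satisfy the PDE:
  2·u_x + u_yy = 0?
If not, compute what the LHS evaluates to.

Evaluate each term of the left-hand side for u = - 3 y^{2}.
Derivatives:
  u_x = 0
  u_yy = -6
Terms:
  2·u_x = 0
  u_yy = -6
Sum: LHS = -6
Given right-hand side: 0. Difference LHS − RHS = -6 ≠ 0, so u is not a solution.

Answer: No, the LHS evaluates to -6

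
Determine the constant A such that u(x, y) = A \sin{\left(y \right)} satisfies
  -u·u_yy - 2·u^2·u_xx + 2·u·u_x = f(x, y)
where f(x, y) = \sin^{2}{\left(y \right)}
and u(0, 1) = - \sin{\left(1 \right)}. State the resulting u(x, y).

Substitute the ansatz u = A \sin{\left(y \right)} into the left-hand side.
Derivatives of the ansatz:
  u_yy = - A \sin{\left(y \right)}
  u_xx = 0
  u_x = 0
Term by term:
  -u·u_yy = A^{2} \sin^{2}{\left(y \right)}
  -2·u^2·u_xx = 0
  2·u·u_x = 0
So the left-hand side equals
  A^{2} \sin^{2}{\left(y \right)}
This must equal f(x, y) = \sin^{2}{\left(y \right)} identically.
Matching coefficients of the independent functions:
  [\sin^{2}{\left(y \right)}]:  A^{2} = 1
These equations allow (A) = (-1) or (1).
Impose the point condition(s):
  u(0, 1) = - \sin{\left(1 \right)}  ⟹  A \sin{\left(1 \right)} = - \sin{\left(1 \right)}
Only A = -1 satisfies everything.
Hence u(x, y) = - \sin{\left(y \right)}.

Answer: u(x, y) = - \sin{\left(y \right)}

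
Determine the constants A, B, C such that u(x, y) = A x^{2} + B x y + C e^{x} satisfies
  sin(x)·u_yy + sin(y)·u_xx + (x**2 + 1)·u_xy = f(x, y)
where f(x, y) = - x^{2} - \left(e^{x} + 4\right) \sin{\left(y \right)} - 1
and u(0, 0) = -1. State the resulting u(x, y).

Substitute the ansatz u = A x^{2} + B x y + C e^{x} into the left-hand side.
Derivatives of the ansatz:
  u_yy = 0
  u_xx = 2 A + C e^{x}
  u_xy = B
Term by term:
  sin(x)·u_yy = 0
  sin(y)·u_xx = 2 A \sin{\left(y \right)} + C e^{x} \sin{\left(y \right)}
  (x**2 + 1)·u_xy = B x^{2} + B
So the left-hand side equals
  2 A \sin{\left(y \right)} + B x^{2} + B + C e^{x} \sin{\left(y \right)}
This must equal f(x, y) identically; expanded, f = - x^{2} - e^{x} \sin{\left(y \right)} - 4 \sin{\left(y \right)} - 1.
Matching coefficients of the independent functions:
  [constant term, x^{2}]:  B = -1
  [e^{x} \sin{\left(y \right)}]:  C = -1
  [\sin{\left(y \right)}]:  2 A = -4
Solving: A = -2, B = -1, C = -1.
Check against the point condition:
  u(0, 0) = -1  ⟹  C = -1  ✓
Hence u(x, y) = - 2 x^{2} - x y - e^{x}.

Answer: u(x, y) = - 2 x^{2} - x y - e^{x}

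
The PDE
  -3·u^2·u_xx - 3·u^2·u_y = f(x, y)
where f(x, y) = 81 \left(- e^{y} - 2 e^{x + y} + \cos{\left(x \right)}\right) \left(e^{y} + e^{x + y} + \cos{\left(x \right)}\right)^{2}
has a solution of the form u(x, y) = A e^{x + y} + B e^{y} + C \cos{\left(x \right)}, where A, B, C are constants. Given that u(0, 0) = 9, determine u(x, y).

Substitute the ansatz u = A e^{x + y} + B e^{y} + C \cos{\left(x \right)} into the left-hand side.
Derivatives of the ansatz:
  u_xx = A e^{x} e^{y} - C \cos{\left(x \right)}
  u_y = A e^{x} e^{y} + B e^{y}
Term by term:
  -3·u^2·u_xx = - 3 A^{3} e^{3 x} e^{3 y} - 6 A^{2} B e^{2 x} e^{3 y} - 3 A^{2} C e^{2 x} e^{2 y} \cos{\left(x \right)} - 3 A B^{2} e^{x} e^{3 y} + 3 A C^{2} e^{x} e^{y} \cos^{2}{\left(x \right)} + 3 B^{2} C e^{2 y} \cos{\left(x \right)} + 6 B C^{2} e^{y} \cos^{2}{\left(x \right)} + 3 C^{3} \cos^{3}{\left(x \right)}
  -3·u^2·u_y = - 3 A^{3} e^{3 x} e^{3 y} - 9 A^{2} B e^{2 x} e^{3 y} - 6 A^{2} C e^{2 x} e^{2 y} \cos{\left(x \right)} - 9 A B^{2} e^{x} e^{3 y} - 12 A B C e^{x} e^{2 y} \cos{\left(x \right)} - 3 A C^{2} e^{x} e^{y} \cos^{2}{\left(x \right)} - 3 B^{3} e^{3 y} - 6 B^{2} C e^{2 y} \cos{\left(x \right)} - 3 B C^{2} e^{y} \cos^{2}{\left(x \right)}
So the left-hand side equals
  - 6 A^{3} e^{3 x} e^{3 y} - 15 A^{2} B e^{2 x} e^{3 y} - 9 A^{2} C e^{2 x} e^{2 y} \cos{\left(x \right)} - 12 A B^{2} e^{x} e^{3 y} - 12 A B C e^{x} e^{2 y} \cos{\left(x \right)} - 3 B^{3} e^{3 y} - 3 B^{2} C e^{2 y} \cos{\left(x \right)} + 3 B C^{2} e^{y} \cos^{2}{\left(x \right)} + 3 C^{3} \cos^{3}{\left(x \right)}
This must equal f(x, y) identically; expanded, f = - 162 e^{3 x} e^{3 y} - 405 e^{2 x} e^{3 y} - 243 e^{2 x} e^{2 y} \cos{\left(x \right)} - 324 e^{x} e^{3 y} - 324 e^{x} e^{2 y} \cos{\left(x \right)} - 81 e^{3 y} - 81 e^{2 y} \cos{\left(x \right)} + 81 e^{y} \cos^{2}{\left(x \right)} + 81 \cos^{3}{\left(x \right)}.
Matching coefficients of the independent functions:
  [e^{x} e^{3 y}]:  - 12 A B^{2} = -324
  [e^{2 x} e^{3 y}]:  - 15 A^{2} B = -405
  [e^{3 x} e^{3 y}]:  - 6 A^{3} = -162
  [e^{y} \cos^{2}{\left(x \right)}]:  3 B C^{2} = 81
  [e^{2 y} \cos{\left(x \right)}]:  - 3 B^{2} C = -81
  [e^{x} e^{2 y} \cos{\left(x \right)}]:  - 12 A B C = -324
  [e^{2 x} e^{2 y} \cos{\left(x \right)}]:  - 9 A^{2} C = -243
  [e^{3 y}]:  - 3 B^{3} = -81
  [\cos^{3}{\left(x \right)}]:  3 C^{3} = 81
Solving: A = 3, B = 3, C = 3.
Check against the point condition:
  u(0, 0) = 9  ⟹  A + B + C = 9  ✓
Hence u(x, y) = 3 e^{y} + 3 e^{x + y} + 3 \cos{\left(x \right)}.

Answer: u(x, y) = 3 e^{y} + 3 e^{x + y} + 3 \cos{\left(x \right)}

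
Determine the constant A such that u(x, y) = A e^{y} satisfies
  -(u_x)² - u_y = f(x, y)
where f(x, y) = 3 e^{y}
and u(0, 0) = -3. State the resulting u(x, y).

Substitute the ansatz u = A e^{y} into the left-hand side.
Derivatives of the ansatz:
  u_x = 0
  u_y = A e^{y}
Term by term:
  -(u_x)² = 0
  -u_y = - A e^{y}
So the left-hand side equals
  - A e^{y}
This must equal f(x, y) = 3 e^{y} identically.
Matching coefficients of the independent functions:
  [e^{y}]:  - A = 3
Solving: A = -3.
Check against the point condition:
  u(0, 0) = -3  ⟹  A = -3  ✓
Hence u(x, y) = - 3 e^{y}.

Answer: u(x, y) = - 3 e^{y}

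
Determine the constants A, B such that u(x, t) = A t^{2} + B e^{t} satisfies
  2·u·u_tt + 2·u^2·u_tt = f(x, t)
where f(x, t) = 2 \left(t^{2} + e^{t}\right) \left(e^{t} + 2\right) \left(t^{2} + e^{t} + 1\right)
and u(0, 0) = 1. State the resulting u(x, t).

Answer: u(x, t) = t^{2} + e^{t}

Derivation:
Substitute the ansatz u = A t^{2} + B e^{t} into the left-hand side.
Derivatives of the ansatz:
  u_tt = 2 A + B e^{t}
Term by term:
  2·u·u_tt = 4 A^{2} t^{2} + 2 A B t^{2} e^{t} + 4 A B e^{t} + 2 B^{2} e^{2 t}
  2·u^2·u_tt = 4 A^{3} t^{4} + 2 A^{2} B t^{4} e^{t} + 8 A^{2} B t^{2} e^{t} + 4 A B^{2} t^{2} e^{2 t} + 4 A B^{2} e^{2 t} + 2 B^{3} e^{3 t}
So the left-hand side equals
  4 A^{3} t^{4} + 2 A^{2} B t^{4} e^{t} + 8 A^{2} B t^{2} e^{t} + 4 A^{2} t^{2} + 4 A B^{2} t^{2} e^{2 t} + 4 A B^{2} e^{2 t} + 2 A B t^{2} e^{t} + 4 A B e^{t} + 2 B^{3} e^{3 t} + 2 B^{2} e^{2 t}
This must equal f(x, t) identically; expanded, f = 2 t^{4} e^{t} + 4 t^{4} + 4 t^{2} e^{2 t} + 10 t^{2} e^{t} + 4 t^{2} + 2 e^{3 t} + 6 e^{2 t} + 4 e^{t}.
Matching coefficients of the independent functions:
  [t^{2}]:  4 A^{2} = 4
  [t^{4}]:  4 A^{3} = 4
  [t^{2} e^{t}]:  8 A^{2} B + 2 A B = 10
  [t^{2} e^{2 t}]:  4 A B^{2} = 4
  [t^{4} e^{t}]:  2 A^{2} B = 2
  [e^{t}]:  4 A B = 4
  [e^{2 t}]:  4 A B^{2} + 2 B^{2} = 6
  [e^{3 t}]:  2 B^{3} = 2
Solving: A = 1, B = 1.
Check against the point condition:
  u(0, 0) = 1  ⟹  B = 1  ✓
Hence u(x, t) = t^{2} + e^{t}.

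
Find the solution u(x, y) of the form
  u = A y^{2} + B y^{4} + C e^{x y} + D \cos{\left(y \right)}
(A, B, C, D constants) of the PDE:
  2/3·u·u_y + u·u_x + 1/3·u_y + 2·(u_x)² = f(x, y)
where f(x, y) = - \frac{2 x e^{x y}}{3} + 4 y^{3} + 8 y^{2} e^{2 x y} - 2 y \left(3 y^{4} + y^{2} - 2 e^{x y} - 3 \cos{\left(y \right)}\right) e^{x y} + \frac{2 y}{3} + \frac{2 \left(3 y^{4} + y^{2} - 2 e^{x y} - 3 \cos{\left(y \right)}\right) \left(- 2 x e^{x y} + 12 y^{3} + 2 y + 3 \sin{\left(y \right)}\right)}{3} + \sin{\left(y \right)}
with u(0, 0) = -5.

Substitute the ansatz u = A y^{2} + B y^{4} + C e^{x y} + D \cos{\left(y \right)} into the left-hand side.
Derivatives of the ansatz:
  u_y = 2 A y + 4 B y^{3} + C x e^{x y} - D \sin{\left(y \right)}
  u_x = C y e^{x y}
Term by term:
  2/3·u·u_y = \frac{4 A^{2} y^{3}}{3} + 4 A B y^{5} + \frac{2 A C x y^{2} e^{x y}}{3} + \frac{4 A C y e^{x y}}{3} - \frac{2 A D y^{2} \sin{\left(y \right)}}{3} + \frac{4 A D y \cos{\left(y \right)}}{3} + \frac{8 B^{2} y^{7}}{3} + \frac{2 B C x y^{4} e^{x y}}{3} + \frac{8 B C y^{3} e^{x y}}{3} - \frac{2 B D y^{4} \sin{\left(y \right)}}{3} + \frac{8 B D y^{3} \cos{\left(y \right)}}{3} + \frac{2 C^{2} x e^{2 x y}}{3} + \frac{2 C D x e^{x y} \cos{\left(y \right)}}{3} - \frac{2 C D e^{x y} \sin{\left(y \right)}}{3} - \frac{2 D^{2} \sin{\left(y \right)} \cos{\left(y \right)}}{3}
  u·u_x = A C y^{3} e^{x y} + B C y^{5} e^{x y} + C^{2} y e^{2 x y} + C D y e^{x y} \cos{\left(y \right)}
  1/3·u_y = \frac{2 A y}{3} + \frac{4 B y^{3}}{3} + \frac{C x e^{x y}}{3} - \frac{D \sin{\left(y \right)}}{3}
  2·(u_x)² = 2 C^{2} y^{2} e^{2 x y}
So the left-hand side equals
  \frac{4 A^{2} y^{3}}{3} + 4 A B y^{5} + \frac{2 A C x y^{2} e^{x y}}{3} + A C y^{3} e^{x y} + \frac{4 A C y e^{x y}}{3} - \frac{2 A D y^{2} \sin{\left(y \right)}}{3} + \frac{4 A D y \cos{\left(y \right)}}{3} + \frac{2 A y}{3} + \frac{8 B^{2} y^{7}}{3} + \frac{2 B C x y^{4} e^{x y}}{3} + B C y^{5} e^{x y} + \frac{8 B C y^{3} e^{x y}}{3} - \frac{2 B D y^{4} \sin{\left(y \right)}}{3} + \frac{8 B D y^{3} \cos{\left(y \right)}}{3} + \frac{4 B y^{3}}{3} + \frac{2 C^{2} x e^{2 x y}}{3} + 2 C^{2} y^{2} e^{2 x y} + C^{2} y e^{2 x y} + \frac{2 C D x e^{x y} \cos{\left(y \right)}}{3} + C D y e^{x y} \cos{\left(y \right)} - \frac{2 C D e^{x y} \sin{\left(y \right)}}{3} + \frac{C x e^{x y}}{3} - \frac{2 D^{2} \sin{\left(y \right)} \cos{\left(y \right)}}{3} - \frac{D \sin{\left(y \right)}}{3}
This must equal f(x, y) identically; expanded, f = - 4 x y^{4} e^{x y} - \frac{4 x y^{2} e^{x y}}{3} + \frac{8 x e^{2 x y}}{3} + 4 x e^{x y} \cos{\left(y \right)} - \frac{2 x e^{x y}}{3} + 24 y^{7} - 6 y^{5} e^{x y} + 12 y^{5} + 6 y^{4} \sin{\left(y \right)} - 18 y^{3} e^{x y} - 24 y^{3} \cos{\left(y \right)} + \frac{16 y^{3}}{3} + 8 y^{2} e^{2 x y} + 2 y^{2} \sin{\left(y \right)} + 4 y e^{2 x y} + 6 y e^{x y} \cos{\left(y \right)} - \frac{8 y e^{x y}}{3} - 4 y \cos{\left(y \right)} + \frac{2 y}{3} - 4 e^{x y} \sin{\left(y \right)} - 6 \sin{\left(y \right)} \cos{\left(y \right)} + \sin{\left(y \right)}.
Matching coefficients of the independent functions:
(each divided by its leading coefficient; functions giving the same equation are listed together)
  [y]:  A - 1 = 0
  [y^{3}]:  A^{2} + B - 4 = 0
  [y^{5}]:  A B - 3 = 0
  [y^{7}]:  B^{2} - 9 = 0
  [x e^{x y}]:  C + 2 = 0
  [x e^{2 x y}, y e^{2 x y}, y^{2} e^{2 x y}]:  C^{2} - 4 = 0
  [y e^{x y}, x y^{2} e^{x y}]:  A C + 2 = 0
  [y \cos{\left(y \right)}, y^{2} \sin{\left(y \right)}]:  A D + 3 = 0
  [y^{3} e^{x y}]:  A C + \frac{8 B C}{3} + 18 = 0
  [y^{3} \cos{\left(y \right)}, y^{4} \sin{\left(y \right)}]:  B D + 9 = 0
  [y^{5} e^{x y}, x y^{4} e^{x y}]:  B C + 6 = 0
  [e^{x y} \sin{\left(y \right)}, x e^{x y} \cos{\left(y \right)}, y e^{x y} \cos{\left(y \right)}]:  C D - 6 = 0
  [\sin{\left(y \right)} \cos{\left(y \right)}]:  D^{2} - 9 = 0
  [\sin{\left(y \right)}]:  D + 3 = 0
Solving: A = 1, B = 3, C = -2, D = -3.
Check against the point condition:
  u(0, 0) = -5  ⟹  C + D = -5  ✓
Hence u(x, y) = 3 y^{4} + y^{2} - 2 e^{x y} - 3 \cos{\left(y \right)}.

Answer: u(x, y) = 3 y^{4} + y^{2} - 2 e^{x y} - 3 \cos{\left(y \right)}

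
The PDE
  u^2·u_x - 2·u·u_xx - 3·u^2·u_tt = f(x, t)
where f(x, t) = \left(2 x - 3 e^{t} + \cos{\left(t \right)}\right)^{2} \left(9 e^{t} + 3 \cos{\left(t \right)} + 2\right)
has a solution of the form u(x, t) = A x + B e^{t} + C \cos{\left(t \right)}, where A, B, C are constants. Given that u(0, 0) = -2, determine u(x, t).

Substitute the ansatz u = A x + B e^{t} + C \cos{\left(t \right)} into the left-hand side.
Derivatives of the ansatz:
  u_x = A
  u_xx = 0
  u_tt = B e^{t} - C \cos{\left(t \right)}
Term by term:
  u^2·u_x = A^{3} x^{2} + 2 A^{2} B x e^{t} + 2 A^{2} C x \cos{\left(t \right)} + A B^{2} e^{2 t} + 2 A B C e^{t} \cos{\left(t \right)} + A C^{2} \cos^{2}{\left(t \right)}
  -2·u·u_xx = 0
  -3·u^2·u_tt = - 3 A^{2} B x^{2} e^{t} + 3 A^{2} C x^{2} \cos{\left(t \right)} - 6 A B^{2} x e^{2 t} + 6 A C^{2} x \cos^{2}{\left(t \right)} - 3 B^{3} e^{3 t} - 3 B^{2} C e^{2 t} \cos{\left(t \right)} + 3 B C^{2} e^{t} \cos^{2}{\left(t \right)} + 3 C^{3} \cos^{3}{\left(t \right)}
So the left-hand side equals
  A^{3} x^{2} - 3 A^{2} B x^{2} e^{t} + 2 A^{2} B x e^{t} + 3 A^{2} C x^{2} \cos{\left(t \right)} + 2 A^{2} C x \cos{\left(t \right)} - 6 A B^{2} x e^{2 t} + A B^{2} e^{2 t} + 2 A B C e^{t} \cos{\left(t \right)} + 6 A C^{2} x \cos^{2}{\left(t \right)} + A C^{2} \cos^{2}{\left(t \right)} - 3 B^{3} e^{3 t} - 3 B^{2} C e^{2 t} \cos{\left(t \right)} + 3 B C^{2} e^{t} \cos^{2}{\left(t \right)} + 3 C^{3} \cos^{3}{\left(t \right)}
This must equal f(x, t) identically; expanded, f = 36 x^{2} e^{t} + 12 x^{2} \cos{\left(t \right)} + 8 x^{2} - 108 x e^{2 t} - 24 x e^{t} + 12 x \cos^{2}{\left(t \right)} + 8 x \cos{\left(t \right)} + 81 e^{3 t} - 27 e^{2 t} \cos{\left(t \right)} + 18 e^{2 t} - 9 e^{t} \cos^{2}{\left(t \right)} - 12 e^{t} \cos{\left(t \right)} + 3 \cos^{3}{\left(t \right)} + 2 \cos^{2}{\left(t \right)}.
Matching coefficients of the independent functions:
  [x^{2}]:  A^{3} = 8
  [x e^{t}]:  2 A^{2} B = -24
  [x e^{2 t}]:  - 6 A B^{2} = -108
  [x \cos{\left(t \right)}]:  2 A^{2} C = 8
  [x \cos^{2}{\left(t \right)}]:  6 A C^{2} = 12
  [x^{2} e^{t}]:  - 3 A^{2} B = 36
  [x^{2} \cos{\left(t \right)}]:  3 A^{2} C = 12
  [e^{t} \cos{\left(t \right)}]:  2 A B C = -12
  [e^{t} \cos^{2}{\left(t \right)}]:  3 B C^{2} = -9
  [e^{2 t} \cos{\left(t \right)}]:  - 3 B^{2} C = -27
  [e^{2 t}]:  A B^{2} = 18
  [e^{3 t}]:  - 3 B^{3} = 81
  [\cos^{2}{\left(t \right)}]:  A C^{2} = 2
  [\cos^{3}{\left(t \right)}]:  3 C^{3} = 3
Solving: A = 2, B = -3, C = 1.
Check against the point condition:
  u(0, 0) = -2  ⟹  B + C = -2  ✓
Hence u(x, t) = 2 x - 3 e^{t} + \cos{\left(t \right)}.

Answer: u(x, t) = 2 x - 3 e^{t} + \cos{\left(t \right)}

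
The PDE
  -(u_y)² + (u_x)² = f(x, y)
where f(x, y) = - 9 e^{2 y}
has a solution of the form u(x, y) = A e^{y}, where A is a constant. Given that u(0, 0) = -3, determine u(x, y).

Substitute the ansatz u = A e^{y} into the left-hand side.
Derivatives of the ansatz:
  u_y = A e^{y}
  u_x = 0
Term by term:
  -(u_y)² = - A^{2} e^{2 y}
  (u_x)² = 0
So the left-hand side equals
  - A^{2} e^{2 y}
This must equal f(x, y) = - 9 e^{2 y} identically.
Matching coefficients of the independent functions:
  [e^{2 y}]:  - A^{2} = -9
These equations allow (A) = (-3) or (3).
Impose the point condition(s):
  u(0, 0) = -3  ⟹  A = -3
Only A = -3 satisfies everything.
Hence u(x, y) = - 3 e^{y}.

Answer: u(x, y) = - 3 e^{y}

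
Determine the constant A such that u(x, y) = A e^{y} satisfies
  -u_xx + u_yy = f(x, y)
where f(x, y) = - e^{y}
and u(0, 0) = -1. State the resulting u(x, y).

Substitute the ansatz u = A e^{y} into the left-hand side.
Derivatives of the ansatz:
  u_xx = 0
  u_yy = A e^{y}
Term by term:
  -u_xx = 0
  u_yy = A e^{y}
So the left-hand side equals
  A e^{y}
This must equal f(x, y) = - e^{y} identically.
Matching coefficients of the independent functions:
  [e^{y}]:  A = -1
Solving: A = -1.
Check against the point condition:
  u(0, 0) = -1  ⟹  A = -1  ✓
Hence u(x, y) = - e^{y}.

Answer: u(x, y) = - e^{y}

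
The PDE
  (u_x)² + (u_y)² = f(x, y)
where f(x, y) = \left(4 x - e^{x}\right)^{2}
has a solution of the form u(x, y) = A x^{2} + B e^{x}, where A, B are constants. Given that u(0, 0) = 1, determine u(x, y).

Substitute the ansatz u = A x^{2} + B e^{x} into the left-hand side.
Derivatives of the ansatz:
  u_x = 2 A x + B e^{x}
  u_y = 0
Term by term:
  (u_x)² = 4 A^{2} x^{2} + 4 A B x e^{x} + B^{2} e^{2 x}
  (u_y)² = 0
So the left-hand side equals
  4 A^{2} x^{2} + 4 A B x e^{x} + B^{2} e^{2 x}
This must equal f(x, y) identically; expanded, f = 16 x^{2} - 8 x e^{x} + e^{2 x}.
Matching coefficients of the independent functions:
  [x^{2}]:  4 A^{2} = 16
  [x e^{x}]:  4 A B = -8
  [e^{2 x}]:  B^{2} = 1
These equations allow (A, B) = (-2, 1) or (2, -1).
Impose the point condition(s):
  u(0, 0) = 1  ⟹  B = 1
Only A = -2, B = 1 satisfies everything.
Hence u(x, y) = - 2 x^{2} + e^{x}.

Answer: u(x, y) = - 2 x^{2} + e^{x}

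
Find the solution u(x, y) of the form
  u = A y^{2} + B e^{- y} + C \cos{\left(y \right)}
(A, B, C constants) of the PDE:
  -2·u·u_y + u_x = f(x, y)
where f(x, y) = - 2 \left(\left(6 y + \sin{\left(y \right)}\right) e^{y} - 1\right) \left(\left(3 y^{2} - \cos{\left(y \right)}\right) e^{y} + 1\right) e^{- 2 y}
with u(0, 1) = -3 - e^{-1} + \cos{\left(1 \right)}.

Substitute the ansatz u = A y^{2} + B e^{- y} + C \cos{\left(y \right)} into the left-hand side.
Derivatives of the ansatz:
  u_y = 2 A y - B e^{- y} - C \sin{\left(y \right)}
  u_x = 0
Term by term:
  -2·u·u_y = - 4 A^{2} y^{3} + 2 A B y^{2} e^{- y} - 4 A B y e^{- y} + 2 A C y^{2} \sin{\left(y \right)} - 4 A C y \cos{\left(y \right)} + 2 B^{2} e^{- 2 y} + 2 B C e^{- y} \sin{\left(y \right)} + 2 B C e^{- y} \cos{\left(y \right)} + 2 C^{2} \sin{\left(y \right)} \cos{\left(y \right)}
  u_x = 0
So the left-hand side equals
  - 4 A^{2} y^{3} + 2 A B y^{2} e^{- y} - 4 A B y e^{- y} + 2 A C y^{2} \sin{\left(y \right)} - 4 A C y \cos{\left(y \right)} + 2 B^{2} e^{- 2 y} + 2 B C e^{- y} \sin{\left(y \right)} + 2 B C e^{- y} \cos{\left(y \right)} + 2 C^{2} \sin{\left(y \right)} \cos{\left(y \right)}
This must equal f(x, y) identically; expanded, f = - 36 y^{3} - 6 y^{2} \sin{\left(y \right)} + 6 y^{2} e^{- y} + 12 y \cos{\left(y \right)} - 12 y e^{- y} + 2 \sin{\left(y \right)} \cos{\left(y \right)} - 2 e^{- y} \sin{\left(y \right)} - 2 e^{- y} \cos{\left(y \right)} + 2 e^{- 2 y}.
Matching coefficients of the independent functions:
  [y^{3}]:  - 4 A^{2} = -36
  [y e^{- y}]:  - 4 A B = -12
  [y \cos{\left(y \right)}]:  - 4 A C = 12
  [y^{2} e^{- y}]:  2 A B = 6
  [y^{2} \sin{\left(y \right)}]:  2 A C = -6
  [e^{- y} \sin{\left(y \right)}, e^{- y} \cos{\left(y \right)}]:  2 B C = -2
  [\sin{\left(y \right)} \cos{\left(y \right)}]:  2 C^{2} = 2
  [e^{- 2 y}]:  2 B^{2} = 2
These equations allow (A, B, C) = (-3, -1, 1) or (3, 1, -1).
Impose the point condition(s):
  u(0, 1) = -3 - e^{-1} + \cos{\left(1 \right)}  ⟹  A + \frac{B}{e} + C \cos{\left(1 \right)} = -3 - e^{-1} + \cos{\left(1 \right)}
Only A = -3, B = -1, C = 1 satisfies everything.
Hence u(x, y) = - 3 y^{2} + \cos{\left(y \right)} - e^{- y}.

Answer: u(x, y) = - 3 y^{2} + \cos{\left(y \right)} - e^{- y}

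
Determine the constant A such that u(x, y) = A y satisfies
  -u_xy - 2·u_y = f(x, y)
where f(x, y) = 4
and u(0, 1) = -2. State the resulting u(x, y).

Substitute the ansatz u = A y into the left-hand side.
Derivatives of the ansatz:
  u_xy = 0
  u_y = A
Term by term:
  -u_xy = 0
  -2·u_y = - 2 A
So the left-hand side equals
  - 2 A
This must equal f(x, y) = 4 identically.
Matching coefficients of the independent functions:
  [constant term]:  - 2 A = 4
Solving: A = -2.
Check against the point condition:
  u(0, 1) = -2  ⟹  A = -2  ✓
Hence u(x, y) = - 2 y.

Answer: u(x, y) = - 2 y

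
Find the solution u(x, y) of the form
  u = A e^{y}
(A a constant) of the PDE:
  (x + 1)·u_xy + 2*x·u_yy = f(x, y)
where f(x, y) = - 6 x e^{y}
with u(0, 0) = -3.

Answer: u(x, y) = - 3 e^{y}

Derivation:
Substitute the ansatz u = A e^{y} into the left-hand side.
Derivatives of the ansatz:
  u_xy = 0
  u_yy = A e^{y}
Term by term:
  (x + 1)·u_xy = 0
  2*x·u_yy = 2 A x e^{y}
So the left-hand side equals
  2 A x e^{y}
This must equal f(x, y) = - 6 x e^{y} identically.
Matching coefficients of the independent functions:
  [x e^{y}]:  2 A = -6
Solving: A = -3.
Check against the point condition:
  u(0, 0) = -3  ⟹  A = -3  ✓
Hence u(x, y) = - 3 e^{y}.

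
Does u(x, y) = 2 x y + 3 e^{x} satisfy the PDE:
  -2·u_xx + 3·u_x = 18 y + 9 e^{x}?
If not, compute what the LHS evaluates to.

Evaluate each term of the left-hand side for u = 2 x y + 3 e^{x}.
Derivatives:
  u_xx = 3 e^{x}
  u_x = 2 y + 3 e^{x}
Terms:
  -2·u_xx = - 6 e^{x}
  3·u_x = 6 y + 9 e^{x}
Sum: LHS = 6 y + 3 e^{x}
Given right-hand side: 18 y + 9 e^{x}. Difference LHS − RHS = - 12 y - 6 e^{x} ≠ 0, so u is not a solution.

Answer: No, the LHS evaluates to 6 y + 3 e^{x}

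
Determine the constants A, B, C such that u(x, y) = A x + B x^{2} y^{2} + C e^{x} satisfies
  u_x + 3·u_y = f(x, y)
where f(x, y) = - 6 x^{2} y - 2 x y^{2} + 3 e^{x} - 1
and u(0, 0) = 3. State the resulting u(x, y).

Substitute the ansatz u = A x + B x^{2} y^{2} + C e^{x} into the left-hand side.
Derivatives of the ansatz:
  u_x = A + 2 B x y^{2} + C e^{x}
  u_y = 2 B x^{2} y
Term by term:
  u_x = A + 2 B x y^{2} + C e^{x}
  3·u_y = 6 B x^{2} y
So the left-hand side equals
  A + 6 B x^{2} y + 2 B x y^{2} + C e^{x}
This must equal f(x, y) = - 6 x^{2} y - 2 x y^{2} + 3 e^{x} - 1 identically.
Matching coefficients of the independent functions:
  [constant term]:  A = -1
  [x y^{2}]:  2 B = -2
  [x^{2} y]:  6 B = -6
  [e^{x}]:  C = 3
Solving: A = -1, B = -1, C = 3.
Check against the point condition:
  u(0, 0) = 3  ⟹  C = 3  ✓
Hence u(x, y) = - x^{2} y^{2} - x + 3 e^{x}.

Answer: u(x, y) = - x^{2} y^{2} - x + 3 e^{x}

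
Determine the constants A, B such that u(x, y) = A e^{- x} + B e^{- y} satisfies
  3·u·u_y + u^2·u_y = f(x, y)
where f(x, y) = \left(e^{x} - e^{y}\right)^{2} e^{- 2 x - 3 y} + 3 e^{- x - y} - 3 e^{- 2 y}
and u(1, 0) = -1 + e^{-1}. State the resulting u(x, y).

Substitute the ansatz u = A e^{- x} + B e^{- y} into the left-hand side.
Derivatives of the ansatz:
  u_y = - B e^{- y}
Term by term:
  3·u·u_y = - 3 A B e^{- x} e^{- y} - 3 B^{2} e^{- 2 y}
  u^2·u_y = - A^{2} B e^{- 2 x} e^{- y} - 2 A B^{2} e^{- x} e^{- 2 y} - B^{3} e^{- 3 y}
So the left-hand side equals
  - A^{2} B e^{- 2 x} e^{- y} - 2 A B^{2} e^{- x} e^{- 2 y} - 3 A B e^{- x} e^{- y} - B^{3} e^{- 3 y} - 3 B^{2} e^{- 2 y}
This must equal f(x, y) identically; expanded, f = - 3 e^{- 2 y} + e^{- 3 y} + 3 e^{- x} e^{- y} - 2 e^{- x} e^{- 2 y} + e^{- 2 x} e^{- y}.
Matching coefficients of the independent functions:
  [e^{- 2 x} e^{- y}]:  - A^{2} B = 1
  [e^{- x} e^{- 2 y}]:  - 2 A B^{2} = -2
  [e^{- x} e^{- y}]:  - 3 A B = 3
  [e^{- 3 y}]:  - B^{3} = 1
  [e^{- 2 y}]:  - 3 B^{2} = -3
Solving: A = 1, B = -1.
Check against the point condition:
  u(1, 0) = -1 + e^{-1}  ⟹  \frac{A}{e} + B = -1 + e^{-1}  ✓
Hence u(x, y) = - e^{- y} + e^{- x}.

Answer: u(x, y) = - e^{- y} + e^{- x}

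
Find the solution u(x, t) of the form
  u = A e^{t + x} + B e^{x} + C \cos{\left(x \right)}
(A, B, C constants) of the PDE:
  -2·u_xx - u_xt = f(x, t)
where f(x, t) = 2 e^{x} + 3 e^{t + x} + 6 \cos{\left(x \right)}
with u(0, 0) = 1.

Substitute the ansatz u = A e^{t + x} + B e^{x} + C \cos{\left(x \right)} into the left-hand side.
Derivatives of the ansatz:
  u_xx = A e^{t} e^{x} + B e^{x} - C \cos{\left(x \right)}
  u_xt = A e^{t} e^{x}
Term by term:
  -2·u_xx = - 2 A e^{t} e^{x} - 2 B e^{x} + 2 C \cos{\left(x \right)}
  -u_xt = - A e^{t} e^{x}
So the left-hand side equals
  - 3 A e^{t} e^{x} - 2 B e^{x} + 2 C \cos{\left(x \right)}
This must equal f(x, t) identically; expanded, f = 3 e^{t} e^{x} + 2 e^{x} + 6 \cos{\left(x \right)}.
Matching coefficients of the independent functions:
  [e^{t} e^{x}]:  - 3 A = 3
  [e^{x}]:  - 2 B = 2
  [\cos{\left(x \right)}]:  2 C = 6
Solving: A = -1, B = -1, C = 3.
Check against the point condition:
  u(0, 0) = 1  ⟹  A + B + C = 1  ✓
Hence u(x, t) = - e^{x} - e^{t + x} + 3 \cos{\left(x \right)}.

Answer: u(x, t) = - e^{x} - e^{t + x} + 3 \cos{\left(x \right)}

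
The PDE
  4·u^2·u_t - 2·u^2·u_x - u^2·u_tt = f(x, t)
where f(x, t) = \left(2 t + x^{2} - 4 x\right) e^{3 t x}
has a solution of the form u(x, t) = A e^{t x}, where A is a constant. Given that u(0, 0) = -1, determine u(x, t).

Answer: u(x, t) = - e^{t x}

Derivation:
Substitute the ansatz u = A e^{t x} into the left-hand side.
Derivatives of the ansatz:
  u_t = A x e^{t x}
  u_x = A t e^{t x}
  u_tt = A x^{2} e^{t x}
Term by term:
  4·u^2·u_t = 4 A^{3} x e^{3 t x}
  -2·u^2·u_x = - 2 A^{3} t e^{3 t x}
  -u^2·u_tt = - A^{3} x^{2} e^{3 t x}
So the left-hand side equals
  - 2 A^{3} t e^{3 t x} - A^{3} x^{2} e^{3 t x} + 4 A^{3} x e^{3 t x}
This must equal f(x, t) identically; expanded, f = 2 t e^{3 t x} + x^{2} e^{3 t x} - 4 x e^{3 t x}.
Matching coefficients of the independent functions:
  [t e^{3 t x}]:  - 2 A^{3} = 2
  [x e^{3 t x}]:  4 A^{3} = -4
  [x^{2} e^{3 t x}]:  - A^{3} = 1
Solving: A = -1.
Check against the point condition:
  u(0, 0) = -1  ⟹  A = -1  ✓
Hence u(x, t) = - e^{t x}.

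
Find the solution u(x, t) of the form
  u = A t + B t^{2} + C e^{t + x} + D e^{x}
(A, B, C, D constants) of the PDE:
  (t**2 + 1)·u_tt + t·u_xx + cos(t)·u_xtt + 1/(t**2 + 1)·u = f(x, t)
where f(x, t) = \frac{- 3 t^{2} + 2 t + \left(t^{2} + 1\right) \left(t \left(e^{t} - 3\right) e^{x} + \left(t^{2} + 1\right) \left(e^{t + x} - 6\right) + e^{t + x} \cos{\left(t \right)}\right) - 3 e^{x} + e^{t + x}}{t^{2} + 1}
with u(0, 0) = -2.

Substitute the ansatz u = A t + B t^{2} + C e^{t + x} + D e^{x} into the left-hand side.
Derivatives of the ansatz:
  u_tt = 2 B + C e^{t} e^{x}
  u_xx = C e^{t} e^{x} + D e^{x}
  u_xtt = C e^{t} e^{x}
Term by term:
  (t**2 + 1)·u_tt = 2 B t^{2} + 2 B + C t^{2} e^{t} e^{x} + C e^{t} e^{x}
  t·u_xx = C t e^{t} e^{x} + D t e^{x}
  cos(t)·u_xtt = C e^{t} e^{x} \cos{\left(t \right)}
  1/(t**2 + 1)·u = \frac{A t}{t^{2} + 1} + \frac{B t^{2}}{t^{2} + 1} + \frac{C e^{t} e^{x}}{t^{2} + 1} + \frac{D e^{x}}{t^{2} + 1}
So the left-hand side equals
  \frac{A t}{t^{2} + 1} + 2 B t^{2} + \frac{B t^{2}}{t^{2} + 1} + 2 B + C t^{2} e^{t} e^{x} + C t e^{t} e^{x} + C e^{t} e^{x} \cos{\left(t \right)} + C e^{t} e^{x} + \frac{C e^{t} e^{x}}{t^{2} + 1} + D t e^{x} + \frac{D e^{x}}{t^{2} + 1}
This must equal f(x, t) identically; expanded, f = t^{2} e^{t} e^{x} - 6 t^{2} - \frac{3 t^{2}}{t^{2} + 1} + t e^{t} e^{x} - 3 t e^{x} + \frac{2 t}{t^{2} + 1} + e^{t} e^{x} \cos{\left(t \right)} + e^{t} e^{x} - 6 + \frac{e^{t} e^{x}}{t^{2} + 1} - \frac{3 e^{x}}{t^{2} + 1}.
Matching coefficients of the independent functions:
  [constant term, t^{2}]:  2 B = -6
  [\frac{t}{t^{2} + 1}]:  A = 2
  [t e^{x}, \frac{e^{x}}{t^{2} + 1}]:  D = -3
  [\frac{t^{2}}{t^{2} + 1}]:  B = -3
  [e^{t} e^{x}, t e^{t} e^{x}, t^{2} e^{t} e^{x}, \frac{e^{t} e^{x}}{t^{2} + 1}, …]:  C = 1
Solving: A = 2, B = -3, C = 1, D = -3.
Check against the point condition:
  u(0, 0) = -2  ⟹  C + D = -2  ✓
Hence u(x, t) = - 3 t^{2} + 2 t - 3 e^{x} + e^{t + x}.

Answer: u(x, t) = - 3 t^{2} + 2 t - 3 e^{x} + e^{t + x}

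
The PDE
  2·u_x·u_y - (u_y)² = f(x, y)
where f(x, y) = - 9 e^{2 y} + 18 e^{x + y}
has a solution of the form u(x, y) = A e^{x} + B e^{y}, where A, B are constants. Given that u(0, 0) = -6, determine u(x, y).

Substitute the ansatz u = A e^{x} + B e^{y} into the left-hand side.
Derivatives of the ansatz:
  u_x = A e^{x}
  u_y = B e^{y}
Term by term:
  2·u_x·u_y = 2 A B e^{x} e^{y}
  -(u_y)² = - B^{2} e^{2 y}
So the left-hand side equals
  2 A B e^{x} e^{y} - B^{2} e^{2 y}
This must equal f(x, y) identically; expanded, f = 18 e^{x} e^{y} - 9 e^{2 y}.
Matching coefficients of the independent functions:
  [e^{x} e^{y}]:  2 A B = 18
  [e^{2 y}]:  - B^{2} = -9
These equations allow (A, B) = (-3, -3) or (3, 3).
Impose the point condition(s):
  u(0, 0) = -6  ⟹  A + B = -6
Only A = -3, B = -3 satisfies everything.
Hence u(x, y) = - 3 e^{x} - 3 e^{y}.

Answer: u(x, y) = - 3 e^{x} - 3 e^{y}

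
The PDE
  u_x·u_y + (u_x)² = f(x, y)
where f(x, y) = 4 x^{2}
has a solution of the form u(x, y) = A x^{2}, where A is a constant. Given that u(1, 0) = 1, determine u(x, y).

Substitute the ansatz u = A x^{2} into the left-hand side.
Derivatives of the ansatz:
  u_x = 2 A x
  u_y = 0
Term by term:
  u_x·u_y = 0
  (u_x)² = 4 A^{2} x^{2}
So the left-hand side equals
  4 A^{2} x^{2}
This must equal f(x, y) = 4 x^{2} identically.
Matching coefficients of the independent functions:
  [x^{2}]:  4 A^{2} = 4
These equations allow (A) = (-1) or (1).
Impose the point condition(s):
  u(1, 0) = 1  ⟹  A = 1
Only A = 1 satisfies everything.
Hence u(x, y) = x^{2}.

Answer: u(x, y) = x^{2}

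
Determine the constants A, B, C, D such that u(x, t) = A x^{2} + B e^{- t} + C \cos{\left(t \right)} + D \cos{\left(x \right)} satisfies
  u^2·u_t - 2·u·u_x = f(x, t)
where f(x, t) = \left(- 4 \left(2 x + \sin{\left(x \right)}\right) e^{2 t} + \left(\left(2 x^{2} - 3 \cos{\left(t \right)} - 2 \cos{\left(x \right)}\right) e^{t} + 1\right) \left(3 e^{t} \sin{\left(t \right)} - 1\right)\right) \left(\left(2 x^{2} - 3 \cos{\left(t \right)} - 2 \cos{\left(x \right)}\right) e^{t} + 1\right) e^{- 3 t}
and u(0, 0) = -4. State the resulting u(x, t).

Substitute the ansatz u = A x^{2} + B e^{- t} + C \cos{\left(t \right)} + D \cos{\left(x \right)} into the left-hand side.
Derivatives of the ansatz:
  u_t = - B e^{- t} - C \sin{\left(t \right)}
  u_x = 2 A x - D \sin{\left(x \right)}
Term by term:
  u^2·u_t = - A^{2} B x^{4} e^{- t} - A^{2} C x^{4} \sin{\left(t \right)} - 2 A B^{2} x^{2} e^{- 2 t} - 2 A B C x^{2} e^{- t} \sin{\left(t \right)} - 2 A B C x^{2} e^{- t} \cos{\left(t \right)} - 2 A B D x^{2} e^{- t} \cos{\left(x \right)} - 2 A C^{2} x^{2} \sin{\left(t \right)} \cos{\left(t \right)} - 2 A C D x^{2} \sin{\left(t \right)} \cos{\left(x \right)} - B^{3} e^{- 3 t} - B^{2} C e^{- 2 t} \sin{\left(t \right)} - 2 B^{2} C e^{- 2 t} \cos{\left(t \right)} - 2 B^{2} D e^{- 2 t} \cos{\left(x \right)} - 2 B C^{2} e^{- t} \sin{\left(t \right)} \cos{\left(t \right)} - B C^{2} e^{- t} \cos^{2}{\left(t \right)} - 2 B C D e^{- t} \sin{\left(t \right)} \cos{\left(x \right)} - 2 B C D e^{- t} \cos{\left(t \right)} \cos{\left(x \right)} - B D^{2} e^{- t} \cos^{2}{\left(x \right)} - C^{3} \sin{\left(t \right)} \cos^{2}{\left(t \right)} - 2 C^{2} D \sin{\left(t \right)} \cos{\left(t \right)} \cos{\left(x \right)} - C D^{2} \sin{\left(t \right)} \cos^{2}{\left(x \right)}
  -2·u·u_x = - 4 A^{2} x^{3} - 4 A B x e^{- t} - 4 A C x \cos{\left(t \right)} + 2 A D x^{2} \sin{\left(x \right)} - 4 A D x \cos{\left(x \right)} + 2 B D e^{- t} \sin{\left(x \right)} + 2 C D \sin{\left(x \right)} \cos{\left(t \right)} + 2 D^{2} \sin{\left(x \right)} \cos{\left(x \right)}
Sum these and collect like terms in the independent variables.
This must equal f(x, t) identically; expanded, f = 12 x^{4} \sin{\left(t \right)} - 4 x^{4} e^{- t} - 16 x^{3} - 36 x^{2} \sin{\left(t \right)} \cos{\left(t \right)} - 24 x^{2} \sin{\left(t \right)} \cos{\left(x \right)} - 8 x^{2} \sin{\left(x \right)} + 12 x^{2} e^{- t} \sin{\left(t \right)} + 12 x^{2} e^{- t} \cos{\left(t \right)} + 8 x^{2} e^{- t} \cos{\left(x \right)} - 4 x^{2} e^{- 2 t} + 24 x \cos{\left(t \right)} + 16 x \cos{\left(x \right)} - 8 x e^{- t} + 27 \sin{\left(t \right)} \cos^{2}{\left(t \right)} + 36 \sin{\left(t \right)} \cos{\left(t \right)} \cos{\left(x \right)} + 12 \sin{\left(t \right)} \cos^{2}{\left(x \right)} + 12 \sin{\left(x \right)} \cos{\left(t \right)} + 8 \sin{\left(x \right)} \cos{\left(x \right)} - 18 e^{- t} \sin{\left(t \right)} \cos{\left(t \right)} - 12 e^{- t} \sin{\left(t \right)} \cos{\left(x \right)} - 4 e^{- t} \sin{\left(x \right)} - 9 e^{- t} \cos^{2}{\left(t \right)} - 12 e^{- t} \cos{\left(t \right)} \cos{\left(x \right)} - 4 e^{- t} \cos^{2}{\left(x \right)} + 3 e^{- 2 t} \sin{\left(t \right)} + 6 e^{- 2 t} \cos{\left(t \right)} + 4 e^{- 2 t} \cos{\left(x \right)} - e^{- 3 t}.
Matching coefficients of the independent functions:
(each divided by its leading coefficient; functions giving the same equation are listed together)
  [x^{3}]:  A^{2} - 4 = 0
  [x e^{- t}]:  A B - 2 = 0
  [x \cos{\left(t \right)}]:  A C + 6 = 0
  [x \cos{\left(x \right)}, x^{2} \sin{\left(x \right)}]:  A D + 4 = 0
  [x^{2} e^{- 2 t}]:  A B^{2} - 2 = 0
  [x^{4} e^{- t}]:  A^{2} B - 4 = 0
  [x^{4} \sin{\left(t \right)}]:  A^{2} C + 12 = 0
  [e^{- 2 t} \sin{\left(t \right)}, e^{- 2 t} \cos{\left(t \right)}]:  B^{2} C + 3 = 0
  [e^{- 2 t} \cos{\left(x \right)}]:  B^{2} D + 2 = 0
  [e^{- t} \sin{\left(x \right)}]:  B D + 2 = 0
  [e^{- t} \cos^{2}{\left(t \right)}, e^{- t} \sin{\left(t \right)} \cos{\left(t \right)}]:  B C^{2} - 9 = 0
  [e^{- t} \cos^{2}{\left(x \right)}]:  B D^{2} - 4 = 0
  [\sin{\left(t \right)} \cos^{2}{\left(t \right)}]:  C^{3} + 27 = 0
  [\sin{\left(t \right)} \cos^{2}{\left(x \right)}]:  C D^{2} + 12 = 0
  [\sin{\left(x \right)} \cos{\left(t \right)}]:  C D - 6 = 0
  [\sin{\left(x \right)} \cos{\left(x \right)}]:  D^{2} - 4 = 0
  [x^{2} e^{- t} \sin{\left(t \right)}, x^{2} e^{- t} \cos{\left(t \right)}]:  A B C + 6 = 0
  [x^{2} e^{- t} \cos{\left(x \right)}]:  A B D + 4 = 0
  [x^{2} \sin{\left(t \right)} \cos{\left(t \right)}]:  A C^{2} - 18 = 0
  [x^{2} \sin{\left(t \right)} \cos{\left(x \right)}]:  A C D - 12 = 0
  [e^{- t} \sin{\left(t \right)} \cos{\left(x \right)}, e^{- t} \cos{\left(t \right)} \cos{\left(x \right)}]:  B C D - 6 = 0
  [\sin{\left(t \right)} \cos{\left(t \right)} \cos{\left(x \right)}]:  C^{2} D + 18 = 0
  [e^{- 3 t}]:  B^{3} - 1 = 0
Solving: A = 2, B = 1, C = -3, D = -2.
Check against the point condition:
  u(0, 0) = -4  ⟹  B + C + D = -4  ✓
Hence u(x, t) = 2 x^{2} - 3 \cos{\left(t \right)} - 2 \cos{\left(x \right)} + e^{- t}.

Answer: u(x, t) = 2 x^{2} - 3 \cos{\left(t \right)} - 2 \cos{\left(x \right)} + e^{- t}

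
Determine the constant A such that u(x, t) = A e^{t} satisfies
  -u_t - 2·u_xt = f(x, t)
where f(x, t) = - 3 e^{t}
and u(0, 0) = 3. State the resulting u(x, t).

Substitute the ansatz u = A e^{t} into the left-hand side.
Derivatives of the ansatz:
  u_t = A e^{t}
  u_xt = 0
Term by term:
  -u_t = - A e^{t}
  -2·u_xt = 0
So the left-hand side equals
  - A e^{t}
This must equal f(x, t) = - 3 e^{t} identically.
Matching coefficients of the independent functions:
  [e^{t}]:  - A = -3
Solving: A = 3.
Check against the point condition:
  u(0, 0) = 3  ⟹  A = 3  ✓
Hence u(x, t) = 3 e^{t}.

Answer: u(x, t) = 3 e^{t}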